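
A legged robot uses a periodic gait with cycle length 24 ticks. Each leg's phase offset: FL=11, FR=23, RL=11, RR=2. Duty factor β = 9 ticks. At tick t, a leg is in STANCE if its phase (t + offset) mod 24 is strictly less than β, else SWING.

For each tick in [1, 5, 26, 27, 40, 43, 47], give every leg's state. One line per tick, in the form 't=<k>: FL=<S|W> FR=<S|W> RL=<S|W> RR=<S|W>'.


t=1: FL=W FR=S RL=W RR=S
t=5: FL=W FR=S RL=W RR=S
t=26: FL=W FR=S RL=W RR=S
t=27: FL=W FR=S RL=W RR=S
t=40: FL=S FR=W RL=S RR=W
t=43: FL=S FR=W RL=S RR=W
t=47: FL=W FR=W RL=W RR=S

t=1: phase=(12,0,12,3) vs β=9 → FL=W FR=S RL=W RR=S
t=5: phase=(16,4,16,7) vs β=9 → FL=W FR=S RL=W RR=S
t=26: phase=(13,1,13,4) vs β=9 → FL=W FR=S RL=W RR=S
t=27: phase=(14,2,14,5) vs β=9 → FL=W FR=S RL=W RR=S
t=40: phase=(3,15,3,18) vs β=9 → FL=S FR=W RL=S RR=W
t=43: phase=(6,18,6,21) vs β=9 → FL=S FR=W RL=S RR=W
t=47: phase=(10,22,10,1) vs β=9 → FL=W FR=W RL=W RR=S


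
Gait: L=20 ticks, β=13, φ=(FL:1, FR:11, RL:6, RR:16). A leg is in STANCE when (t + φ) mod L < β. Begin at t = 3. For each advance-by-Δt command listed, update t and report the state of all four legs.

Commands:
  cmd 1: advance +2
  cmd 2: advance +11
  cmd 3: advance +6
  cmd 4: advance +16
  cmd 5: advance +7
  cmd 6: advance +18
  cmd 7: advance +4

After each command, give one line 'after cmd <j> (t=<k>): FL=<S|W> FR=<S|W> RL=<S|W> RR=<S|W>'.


after cmd 1 (t=5): FL=S FR=W RL=S RR=S
after cmd 2 (t=16): FL=W FR=S RL=S RR=S
after cmd 3 (t=22): FL=S FR=W RL=S RR=W
after cmd 4 (t=38): FL=W FR=S RL=S RR=W
after cmd 5 (t=45): FL=S FR=W RL=S RR=S
after cmd 6 (t=63): FL=S FR=W RL=S RR=W
after cmd 7 (t=67): FL=S FR=W RL=W RR=S

start t=3: FL=S FR=W RL=S RR=W
cmd 1: advance +2 → t=5, phase=(6,16,11,1) → FL=S FR=W RL=S RR=S
cmd 2: advance +11 → t=16, phase=(17,7,2,12) → FL=W FR=S RL=S RR=S
cmd 3: advance +6 → t=22, phase=(3,13,8,18) → FL=S FR=W RL=S RR=W
cmd 4: advance +16 → t=38, phase=(19,9,4,14) → FL=W FR=S RL=S RR=W
cmd 5: advance +7 → t=45, phase=(6,16,11,1) → FL=S FR=W RL=S RR=S
cmd 6: advance +18 → t=63, phase=(4,14,9,19) → FL=S FR=W RL=S RR=W
cmd 7: advance +4 → t=67, phase=(8,18,13,3) → FL=S FR=W RL=W RR=S


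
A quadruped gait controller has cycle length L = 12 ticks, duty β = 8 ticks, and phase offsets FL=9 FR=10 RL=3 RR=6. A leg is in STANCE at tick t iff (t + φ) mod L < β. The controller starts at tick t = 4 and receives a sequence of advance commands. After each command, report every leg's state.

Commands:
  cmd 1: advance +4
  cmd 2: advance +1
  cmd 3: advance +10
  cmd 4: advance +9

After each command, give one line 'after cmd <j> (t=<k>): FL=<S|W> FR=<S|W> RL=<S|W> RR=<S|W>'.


after cmd 1 (t=8): FL=S FR=S RL=W RR=S
after cmd 2 (t=9): FL=S FR=S RL=S RR=S
after cmd 3 (t=19): FL=S FR=S RL=W RR=S
after cmd 4 (t=28): FL=S FR=S RL=S RR=W

start t=4: FL=S FR=S RL=S RR=W
cmd 1: advance +4 → t=8, phase=(5,6,11,2) → FL=S FR=S RL=W RR=S
cmd 2: advance +1 → t=9, phase=(6,7,0,3) → FL=S FR=S RL=S RR=S
cmd 3: advance +10 → t=19, phase=(4,5,10,1) → FL=S FR=S RL=W RR=S
cmd 4: advance +9 → t=28, phase=(1,2,7,10) → FL=S FR=S RL=S RR=W


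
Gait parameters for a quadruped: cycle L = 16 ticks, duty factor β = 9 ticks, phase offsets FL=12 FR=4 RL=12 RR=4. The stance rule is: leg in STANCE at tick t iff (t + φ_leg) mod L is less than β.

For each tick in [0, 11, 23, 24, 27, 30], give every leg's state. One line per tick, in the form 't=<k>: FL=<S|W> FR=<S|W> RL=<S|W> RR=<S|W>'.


t=0: FL=W FR=S RL=W RR=S
t=11: FL=S FR=W RL=S RR=W
t=23: FL=S FR=W RL=S RR=W
t=24: FL=S FR=W RL=S RR=W
t=27: FL=S FR=W RL=S RR=W
t=30: FL=W FR=S RL=W RR=S

t=0: phase=(12,4,12,4) vs β=9 → FL=W FR=S RL=W RR=S
t=11: phase=(7,15,7,15) vs β=9 → FL=S FR=W RL=S RR=W
t=23: phase=(3,11,3,11) vs β=9 → FL=S FR=W RL=S RR=W
t=24: phase=(4,12,4,12) vs β=9 → FL=S FR=W RL=S RR=W
t=27: phase=(7,15,7,15) vs β=9 → FL=S FR=W RL=S RR=W
t=30: phase=(10,2,10,2) vs β=9 → FL=W FR=S RL=W RR=S


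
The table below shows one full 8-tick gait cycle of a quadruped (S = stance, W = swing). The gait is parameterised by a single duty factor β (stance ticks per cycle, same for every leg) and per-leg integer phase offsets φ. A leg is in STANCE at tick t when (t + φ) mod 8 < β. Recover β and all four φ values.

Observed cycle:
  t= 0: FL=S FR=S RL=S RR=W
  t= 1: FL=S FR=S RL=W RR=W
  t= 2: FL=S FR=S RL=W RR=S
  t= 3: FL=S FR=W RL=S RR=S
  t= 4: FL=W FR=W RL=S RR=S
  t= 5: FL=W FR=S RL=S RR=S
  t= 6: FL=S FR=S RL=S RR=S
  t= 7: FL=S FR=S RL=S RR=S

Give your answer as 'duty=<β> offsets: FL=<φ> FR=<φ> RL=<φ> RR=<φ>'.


duty=6 offsets: FL=2 FR=3 RL=5 RR=6

duty β = stance ticks per leg = 6
FL: stance ticks = 6; W→S at t=6 → φ=2
FR: stance ticks = 6; W→S at t=5 → φ=3
RL: stance ticks = 6; W→S at t=3 → φ=5
RR: stance ticks = 6; W→S at t=2 → φ=6


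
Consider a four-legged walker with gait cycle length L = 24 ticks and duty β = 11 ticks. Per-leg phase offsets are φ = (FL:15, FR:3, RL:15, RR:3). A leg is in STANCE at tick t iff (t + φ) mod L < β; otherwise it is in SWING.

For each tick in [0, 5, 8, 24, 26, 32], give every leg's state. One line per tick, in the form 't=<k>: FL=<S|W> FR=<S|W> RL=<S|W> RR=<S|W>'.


t=0: FL=W FR=S RL=W RR=S
t=5: FL=W FR=S RL=W RR=S
t=8: FL=W FR=W RL=W RR=W
t=24: FL=W FR=S RL=W RR=S
t=26: FL=W FR=S RL=W RR=S
t=32: FL=W FR=W RL=W RR=W

t=0: phase=(15,3,15,3) vs β=11 → FL=W FR=S RL=W RR=S
t=5: phase=(20,8,20,8) vs β=11 → FL=W FR=S RL=W RR=S
t=8: phase=(23,11,23,11) vs β=11 → FL=W FR=W RL=W RR=W
t=24: phase=(15,3,15,3) vs β=11 → FL=W FR=S RL=W RR=S
t=26: phase=(17,5,17,5) vs β=11 → FL=W FR=S RL=W RR=S
t=32: phase=(23,11,23,11) vs β=11 → FL=W FR=W RL=W RR=W


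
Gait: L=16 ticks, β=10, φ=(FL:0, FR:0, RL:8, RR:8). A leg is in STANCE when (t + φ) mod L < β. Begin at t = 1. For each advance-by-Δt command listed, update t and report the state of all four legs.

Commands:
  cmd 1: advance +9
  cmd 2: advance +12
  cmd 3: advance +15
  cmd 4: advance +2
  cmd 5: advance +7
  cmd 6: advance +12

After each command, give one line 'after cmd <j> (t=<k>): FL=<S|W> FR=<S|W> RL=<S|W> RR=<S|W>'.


start t=1: FL=S FR=S RL=S RR=S
cmd 1: advance +9 → t=10, phase=(10,10,2,2) → FL=W FR=W RL=S RR=S
cmd 2: advance +12 → t=22, phase=(6,6,14,14) → FL=S FR=S RL=W RR=W
cmd 3: advance +15 → t=37, phase=(5,5,13,13) → FL=S FR=S RL=W RR=W
cmd 4: advance +2 → t=39, phase=(7,7,15,15) → FL=S FR=S RL=W RR=W
cmd 5: advance +7 → t=46, phase=(14,14,6,6) → FL=W FR=W RL=S RR=S
cmd 6: advance +12 → t=58, phase=(10,10,2,2) → FL=W FR=W RL=S RR=S

after cmd 1 (t=10): FL=W FR=W RL=S RR=S
after cmd 2 (t=22): FL=S FR=S RL=W RR=W
after cmd 3 (t=37): FL=S FR=S RL=W RR=W
after cmd 4 (t=39): FL=S FR=S RL=W RR=W
after cmd 5 (t=46): FL=W FR=W RL=S RR=S
after cmd 6 (t=58): FL=W FR=W RL=S RR=S


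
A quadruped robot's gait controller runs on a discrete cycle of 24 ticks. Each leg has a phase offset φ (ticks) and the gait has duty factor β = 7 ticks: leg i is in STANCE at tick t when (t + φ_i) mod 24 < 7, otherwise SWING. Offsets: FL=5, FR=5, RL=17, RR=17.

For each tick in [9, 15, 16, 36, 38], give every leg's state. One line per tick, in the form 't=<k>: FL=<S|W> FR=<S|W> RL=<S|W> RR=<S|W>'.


t=9: FL=W FR=W RL=S RR=S
t=15: FL=W FR=W RL=W RR=W
t=16: FL=W FR=W RL=W RR=W
t=36: FL=W FR=W RL=S RR=S
t=38: FL=W FR=W RL=W RR=W

t=9: phase=(14,14,2,2) vs β=7 → FL=W FR=W RL=S RR=S
t=15: phase=(20,20,8,8) vs β=7 → FL=W FR=W RL=W RR=W
t=16: phase=(21,21,9,9) vs β=7 → FL=W FR=W RL=W RR=W
t=36: phase=(17,17,5,5) vs β=7 → FL=W FR=W RL=S RR=S
t=38: phase=(19,19,7,7) vs β=7 → FL=W FR=W RL=W RR=W


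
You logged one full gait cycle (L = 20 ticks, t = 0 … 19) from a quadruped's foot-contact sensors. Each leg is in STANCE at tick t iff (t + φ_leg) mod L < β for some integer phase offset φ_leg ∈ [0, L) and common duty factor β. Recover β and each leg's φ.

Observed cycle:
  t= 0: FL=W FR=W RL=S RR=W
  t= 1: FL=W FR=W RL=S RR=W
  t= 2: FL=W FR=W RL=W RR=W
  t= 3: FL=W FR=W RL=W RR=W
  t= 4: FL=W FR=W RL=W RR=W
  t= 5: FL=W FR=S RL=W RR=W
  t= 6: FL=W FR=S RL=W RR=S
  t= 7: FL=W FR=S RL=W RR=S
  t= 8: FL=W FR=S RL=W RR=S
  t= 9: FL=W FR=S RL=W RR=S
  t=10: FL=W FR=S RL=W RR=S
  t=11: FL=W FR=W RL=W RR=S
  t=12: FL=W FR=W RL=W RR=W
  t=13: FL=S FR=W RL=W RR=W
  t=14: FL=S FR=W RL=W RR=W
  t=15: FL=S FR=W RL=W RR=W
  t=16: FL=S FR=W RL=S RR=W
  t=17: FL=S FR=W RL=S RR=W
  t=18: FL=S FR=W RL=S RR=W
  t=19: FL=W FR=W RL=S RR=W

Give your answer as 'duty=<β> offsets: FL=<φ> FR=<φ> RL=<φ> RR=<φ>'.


duty β = stance ticks per leg = 6
FL: stance ticks = 6; W→S at t=13 → φ=7
FR: stance ticks = 6; W→S at t=5 → φ=15
RL: stance ticks = 6; W→S at t=16 → φ=4
RR: stance ticks = 6; W→S at t=6 → φ=14

duty=6 offsets: FL=7 FR=15 RL=4 RR=14


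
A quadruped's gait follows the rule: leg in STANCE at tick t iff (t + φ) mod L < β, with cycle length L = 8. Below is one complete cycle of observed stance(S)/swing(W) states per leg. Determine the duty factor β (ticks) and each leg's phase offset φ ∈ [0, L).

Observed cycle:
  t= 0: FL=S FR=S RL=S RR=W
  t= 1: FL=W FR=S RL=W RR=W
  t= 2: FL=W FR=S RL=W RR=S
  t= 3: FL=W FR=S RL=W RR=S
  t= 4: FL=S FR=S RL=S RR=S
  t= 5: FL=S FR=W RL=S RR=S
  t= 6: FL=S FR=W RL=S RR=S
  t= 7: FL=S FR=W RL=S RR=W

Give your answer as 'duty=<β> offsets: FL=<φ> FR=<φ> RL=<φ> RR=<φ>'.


duty β = stance ticks per leg = 5
FL: stance ticks = 5; W→S at t=4 → φ=4
FR: stance ticks = 5; W→S at t=0 → φ=0
RL: stance ticks = 5; W→S at t=4 → φ=4
RR: stance ticks = 5; W→S at t=2 → φ=6

duty=5 offsets: FL=4 FR=0 RL=4 RR=6


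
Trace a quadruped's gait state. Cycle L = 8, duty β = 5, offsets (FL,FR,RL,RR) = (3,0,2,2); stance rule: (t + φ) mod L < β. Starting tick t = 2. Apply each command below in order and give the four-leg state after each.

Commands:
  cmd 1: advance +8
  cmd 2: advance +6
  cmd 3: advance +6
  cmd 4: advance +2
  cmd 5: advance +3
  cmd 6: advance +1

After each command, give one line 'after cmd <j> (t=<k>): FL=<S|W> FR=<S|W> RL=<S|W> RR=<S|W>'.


after cmd 1 (t=10): FL=W FR=S RL=S RR=S
after cmd 2 (t=16): FL=S FR=S RL=S RR=S
after cmd 3 (t=22): FL=S FR=W RL=S RR=S
after cmd 4 (t=24): FL=S FR=S RL=S RR=S
after cmd 5 (t=27): FL=W FR=S RL=W RR=W
after cmd 6 (t=28): FL=W FR=S RL=W RR=W

start t=2: FL=W FR=S RL=S RR=S
cmd 1: advance +8 → t=10, phase=(5,2,4,4) → FL=W FR=S RL=S RR=S
cmd 2: advance +6 → t=16, phase=(3,0,2,2) → FL=S FR=S RL=S RR=S
cmd 3: advance +6 → t=22, phase=(1,6,0,0) → FL=S FR=W RL=S RR=S
cmd 4: advance +2 → t=24, phase=(3,0,2,2) → FL=S FR=S RL=S RR=S
cmd 5: advance +3 → t=27, phase=(6,3,5,5) → FL=W FR=S RL=W RR=W
cmd 6: advance +1 → t=28, phase=(7,4,6,6) → FL=W FR=S RL=W RR=W


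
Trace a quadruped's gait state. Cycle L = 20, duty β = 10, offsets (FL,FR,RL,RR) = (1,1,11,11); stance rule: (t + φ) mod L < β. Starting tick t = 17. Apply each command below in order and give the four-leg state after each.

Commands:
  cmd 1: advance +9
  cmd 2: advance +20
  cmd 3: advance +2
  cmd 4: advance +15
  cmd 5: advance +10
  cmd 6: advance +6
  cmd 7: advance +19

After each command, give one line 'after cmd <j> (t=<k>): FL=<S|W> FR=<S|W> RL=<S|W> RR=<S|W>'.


start t=17: FL=W FR=W RL=S RR=S
cmd 1: advance +9 → t=26, phase=(7,7,17,17) → FL=S FR=S RL=W RR=W
cmd 2: advance +20 → t=46, phase=(7,7,17,17) → FL=S FR=S RL=W RR=W
cmd 3: advance +2 → t=48, phase=(9,9,19,19) → FL=S FR=S RL=W RR=W
cmd 4: advance +15 → t=63, phase=(4,4,14,14) → FL=S FR=S RL=W RR=W
cmd 5: advance +10 → t=73, phase=(14,14,4,4) → FL=W FR=W RL=S RR=S
cmd 6: advance +6 → t=79, phase=(0,0,10,10) → FL=S FR=S RL=W RR=W
cmd 7: advance +19 → t=98, phase=(19,19,9,9) → FL=W FR=W RL=S RR=S

after cmd 1 (t=26): FL=S FR=S RL=W RR=W
after cmd 2 (t=46): FL=S FR=S RL=W RR=W
after cmd 3 (t=48): FL=S FR=S RL=W RR=W
after cmd 4 (t=63): FL=S FR=S RL=W RR=W
after cmd 5 (t=73): FL=W FR=W RL=S RR=S
after cmd 6 (t=79): FL=S FR=S RL=W RR=W
after cmd 7 (t=98): FL=W FR=W RL=S RR=S


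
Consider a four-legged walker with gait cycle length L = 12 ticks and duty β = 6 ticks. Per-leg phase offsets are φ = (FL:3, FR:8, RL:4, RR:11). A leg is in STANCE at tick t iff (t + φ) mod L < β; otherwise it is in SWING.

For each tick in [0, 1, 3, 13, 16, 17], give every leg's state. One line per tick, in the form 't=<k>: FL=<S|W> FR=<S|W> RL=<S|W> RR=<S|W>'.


t=0: FL=S FR=W RL=S RR=W
t=1: FL=S FR=W RL=S RR=S
t=3: FL=W FR=W RL=W RR=S
t=13: FL=S FR=W RL=S RR=S
t=16: FL=W FR=S RL=W RR=S
t=17: FL=W FR=S RL=W RR=S

t=0: phase=(3,8,4,11) vs β=6 → FL=S FR=W RL=S RR=W
t=1: phase=(4,9,5,0) vs β=6 → FL=S FR=W RL=S RR=S
t=3: phase=(6,11,7,2) vs β=6 → FL=W FR=W RL=W RR=S
t=13: phase=(4,9,5,0) vs β=6 → FL=S FR=W RL=S RR=S
t=16: phase=(7,0,8,3) vs β=6 → FL=W FR=S RL=W RR=S
t=17: phase=(8,1,9,4) vs β=6 → FL=W FR=S RL=W RR=S


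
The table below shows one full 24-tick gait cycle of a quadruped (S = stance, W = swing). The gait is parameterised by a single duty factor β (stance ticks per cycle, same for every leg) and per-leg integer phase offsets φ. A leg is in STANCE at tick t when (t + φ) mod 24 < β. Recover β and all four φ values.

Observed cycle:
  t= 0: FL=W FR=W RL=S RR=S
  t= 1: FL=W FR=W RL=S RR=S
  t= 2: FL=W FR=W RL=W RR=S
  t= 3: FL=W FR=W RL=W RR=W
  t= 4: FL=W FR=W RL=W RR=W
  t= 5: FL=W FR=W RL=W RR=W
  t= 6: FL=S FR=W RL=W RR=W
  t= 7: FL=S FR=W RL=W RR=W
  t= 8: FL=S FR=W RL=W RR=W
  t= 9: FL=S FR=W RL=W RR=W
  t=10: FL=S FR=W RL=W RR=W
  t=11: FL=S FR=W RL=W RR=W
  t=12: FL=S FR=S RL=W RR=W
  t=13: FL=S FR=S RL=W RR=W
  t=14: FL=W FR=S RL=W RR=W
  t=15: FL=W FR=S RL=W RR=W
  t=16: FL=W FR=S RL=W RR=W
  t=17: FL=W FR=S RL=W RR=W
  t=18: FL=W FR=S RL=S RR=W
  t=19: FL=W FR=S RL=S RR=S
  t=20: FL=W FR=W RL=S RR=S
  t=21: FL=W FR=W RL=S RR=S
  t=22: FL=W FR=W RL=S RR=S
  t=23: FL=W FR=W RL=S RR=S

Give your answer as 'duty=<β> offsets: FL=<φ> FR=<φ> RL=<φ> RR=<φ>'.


duty=8 offsets: FL=18 FR=12 RL=6 RR=5

duty β = stance ticks per leg = 8
FL: stance ticks = 8; W→S at t=6 → φ=18
FR: stance ticks = 8; W→S at t=12 → φ=12
RL: stance ticks = 8; W→S at t=18 → φ=6
RR: stance ticks = 8; W→S at t=19 → φ=5


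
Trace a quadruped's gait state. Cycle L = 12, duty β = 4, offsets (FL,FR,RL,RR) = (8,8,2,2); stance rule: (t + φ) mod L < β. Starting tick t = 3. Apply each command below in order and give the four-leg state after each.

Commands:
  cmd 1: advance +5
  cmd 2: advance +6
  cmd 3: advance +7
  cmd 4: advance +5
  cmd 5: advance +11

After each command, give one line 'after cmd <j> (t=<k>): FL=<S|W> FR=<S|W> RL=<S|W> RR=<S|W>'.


start t=3: FL=W FR=W RL=W RR=W
cmd 1: advance +5 → t=8, phase=(4,4,10,10) → FL=W FR=W RL=W RR=W
cmd 2: advance +6 → t=14, phase=(10,10,4,4) → FL=W FR=W RL=W RR=W
cmd 3: advance +7 → t=21, phase=(5,5,11,11) → FL=W FR=W RL=W RR=W
cmd 4: advance +5 → t=26, phase=(10,10,4,4) → FL=W FR=W RL=W RR=W
cmd 5: advance +11 → t=37, phase=(9,9,3,3) → FL=W FR=W RL=S RR=S

after cmd 1 (t=8): FL=W FR=W RL=W RR=W
after cmd 2 (t=14): FL=W FR=W RL=W RR=W
after cmd 3 (t=21): FL=W FR=W RL=W RR=W
after cmd 4 (t=26): FL=W FR=W RL=W RR=W
after cmd 5 (t=37): FL=W FR=W RL=S RR=S


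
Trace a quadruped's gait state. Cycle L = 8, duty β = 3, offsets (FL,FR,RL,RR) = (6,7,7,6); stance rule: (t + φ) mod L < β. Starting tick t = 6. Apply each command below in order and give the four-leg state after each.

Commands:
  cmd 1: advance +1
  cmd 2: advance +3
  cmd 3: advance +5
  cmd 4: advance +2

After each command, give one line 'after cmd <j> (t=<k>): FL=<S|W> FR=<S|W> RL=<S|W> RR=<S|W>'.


start t=6: FL=W FR=W RL=W RR=W
cmd 1: advance +1 → t=7, phase=(5,6,6,5) → FL=W FR=W RL=W RR=W
cmd 2: advance +3 → t=10, phase=(0,1,1,0) → FL=S FR=S RL=S RR=S
cmd 3: advance +5 → t=15, phase=(5,6,6,5) → FL=W FR=W RL=W RR=W
cmd 4: advance +2 → t=17, phase=(7,0,0,7) → FL=W FR=S RL=S RR=W

after cmd 1 (t=7): FL=W FR=W RL=W RR=W
after cmd 2 (t=10): FL=S FR=S RL=S RR=S
after cmd 3 (t=15): FL=W FR=W RL=W RR=W
after cmd 4 (t=17): FL=W FR=S RL=S RR=W


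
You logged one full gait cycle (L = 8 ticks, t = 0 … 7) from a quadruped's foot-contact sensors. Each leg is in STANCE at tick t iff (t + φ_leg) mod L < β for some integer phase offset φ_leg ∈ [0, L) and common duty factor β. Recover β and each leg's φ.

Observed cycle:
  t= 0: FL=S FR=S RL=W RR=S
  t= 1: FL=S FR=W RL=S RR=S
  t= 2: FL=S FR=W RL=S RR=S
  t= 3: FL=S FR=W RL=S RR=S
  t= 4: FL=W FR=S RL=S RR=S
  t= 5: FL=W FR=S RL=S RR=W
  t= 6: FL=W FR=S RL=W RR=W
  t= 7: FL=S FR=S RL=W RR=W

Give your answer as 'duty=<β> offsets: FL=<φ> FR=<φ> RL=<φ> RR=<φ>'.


duty=5 offsets: FL=1 FR=4 RL=7 RR=0

duty β = stance ticks per leg = 5
FL: stance ticks = 5; W→S at t=7 → φ=1
FR: stance ticks = 5; W→S at t=4 → φ=4
RL: stance ticks = 5; W→S at t=1 → φ=7
RR: stance ticks = 5; W→S at t=0 → φ=0


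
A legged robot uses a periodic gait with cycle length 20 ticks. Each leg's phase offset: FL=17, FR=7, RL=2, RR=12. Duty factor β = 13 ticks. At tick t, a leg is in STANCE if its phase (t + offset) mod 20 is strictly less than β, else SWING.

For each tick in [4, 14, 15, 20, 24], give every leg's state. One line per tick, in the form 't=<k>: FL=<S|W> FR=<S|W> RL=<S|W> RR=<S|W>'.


t=4: FL=S FR=S RL=S RR=W
t=14: FL=S FR=S RL=W RR=S
t=15: FL=S FR=S RL=W RR=S
t=20: FL=W FR=S RL=S RR=S
t=24: FL=S FR=S RL=S RR=W

t=4: phase=(1,11,6,16) vs β=13 → FL=S FR=S RL=S RR=W
t=14: phase=(11,1,16,6) vs β=13 → FL=S FR=S RL=W RR=S
t=15: phase=(12,2,17,7) vs β=13 → FL=S FR=S RL=W RR=S
t=20: phase=(17,7,2,12) vs β=13 → FL=W FR=S RL=S RR=S
t=24: phase=(1,11,6,16) vs β=13 → FL=S FR=S RL=S RR=W


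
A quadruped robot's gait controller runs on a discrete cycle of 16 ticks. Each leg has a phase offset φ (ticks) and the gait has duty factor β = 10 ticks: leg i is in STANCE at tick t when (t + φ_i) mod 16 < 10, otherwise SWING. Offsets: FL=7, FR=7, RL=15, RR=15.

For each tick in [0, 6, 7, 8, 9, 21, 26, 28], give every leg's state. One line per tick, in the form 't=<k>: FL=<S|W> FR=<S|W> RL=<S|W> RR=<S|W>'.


t=0: phase=(7,7,15,15) vs β=10 → FL=S FR=S RL=W RR=W
t=6: phase=(13,13,5,5) vs β=10 → FL=W FR=W RL=S RR=S
t=7: phase=(14,14,6,6) vs β=10 → FL=W FR=W RL=S RR=S
t=8: phase=(15,15,7,7) vs β=10 → FL=W FR=W RL=S RR=S
t=9: phase=(0,0,8,8) vs β=10 → FL=S FR=S RL=S RR=S
t=21: phase=(12,12,4,4) vs β=10 → FL=W FR=W RL=S RR=S
t=26: phase=(1,1,9,9) vs β=10 → FL=S FR=S RL=S RR=S
t=28: phase=(3,3,11,11) vs β=10 → FL=S FR=S RL=W RR=W

t=0: FL=S FR=S RL=W RR=W
t=6: FL=W FR=W RL=S RR=S
t=7: FL=W FR=W RL=S RR=S
t=8: FL=W FR=W RL=S RR=S
t=9: FL=S FR=S RL=S RR=S
t=21: FL=W FR=W RL=S RR=S
t=26: FL=S FR=S RL=S RR=S
t=28: FL=S FR=S RL=W RR=W


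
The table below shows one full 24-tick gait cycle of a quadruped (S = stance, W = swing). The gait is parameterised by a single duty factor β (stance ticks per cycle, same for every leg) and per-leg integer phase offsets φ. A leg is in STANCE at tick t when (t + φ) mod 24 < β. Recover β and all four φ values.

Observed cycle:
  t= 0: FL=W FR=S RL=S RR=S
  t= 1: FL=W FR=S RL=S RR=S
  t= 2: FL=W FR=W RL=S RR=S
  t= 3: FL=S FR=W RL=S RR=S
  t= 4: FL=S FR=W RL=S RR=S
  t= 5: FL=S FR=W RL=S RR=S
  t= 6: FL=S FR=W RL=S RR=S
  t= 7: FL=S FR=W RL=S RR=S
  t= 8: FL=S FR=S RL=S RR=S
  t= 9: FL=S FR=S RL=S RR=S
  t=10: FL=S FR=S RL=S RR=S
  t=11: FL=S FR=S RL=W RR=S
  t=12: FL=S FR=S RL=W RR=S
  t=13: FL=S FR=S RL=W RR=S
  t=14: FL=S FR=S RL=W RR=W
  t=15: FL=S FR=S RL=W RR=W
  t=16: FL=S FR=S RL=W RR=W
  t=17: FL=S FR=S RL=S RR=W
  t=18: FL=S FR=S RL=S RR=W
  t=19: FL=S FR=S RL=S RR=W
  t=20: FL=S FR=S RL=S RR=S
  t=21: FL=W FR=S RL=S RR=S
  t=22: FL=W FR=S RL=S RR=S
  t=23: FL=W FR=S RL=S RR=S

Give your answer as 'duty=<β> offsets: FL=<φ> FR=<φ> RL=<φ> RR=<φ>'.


duty=18 offsets: FL=21 FR=16 RL=7 RR=4

duty β = stance ticks per leg = 18
FL: stance ticks = 18; W→S at t=3 → φ=21
FR: stance ticks = 18; W→S at t=8 → φ=16
RL: stance ticks = 18; W→S at t=17 → φ=7
RR: stance ticks = 18; W→S at t=20 → φ=4


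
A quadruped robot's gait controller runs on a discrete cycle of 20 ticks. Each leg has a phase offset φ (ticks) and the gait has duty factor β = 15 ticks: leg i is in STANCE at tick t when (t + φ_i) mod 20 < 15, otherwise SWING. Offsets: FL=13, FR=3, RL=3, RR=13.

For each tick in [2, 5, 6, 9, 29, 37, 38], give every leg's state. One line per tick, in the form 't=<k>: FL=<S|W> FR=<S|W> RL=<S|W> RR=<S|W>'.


t=2: FL=W FR=S RL=S RR=W
t=5: FL=W FR=S RL=S RR=W
t=6: FL=W FR=S RL=S RR=W
t=9: FL=S FR=S RL=S RR=S
t=29: FL=S FR=S RL=S RR=S
t=37: FL=S FR=S RL=S RR=S
t=38: FL=S FR=S RL=S RR=S

t=2: phase=(15,5,5,15) vs β=15 → FL=W FR=S RL=S RR=W
t=5: phase=(18,8,8,18) vs β=15 → FL=W FR=S RL=S RR=W
t=6: phase=(19,9,9,19) vs β=15 → FL=W FR=S RL=S RR=W
t=9: phase=(2,12,12,2) vs β=15 → FL=S FR=S RL=S RR=S
t=29: phase=(2,12,12,2) vs β=15 → FL=S FR=S RL=S RR=S
t=37: phase=(10,0,0,10) vs β=15 → FL=S FR=S RL=S RR=S
t=38: phase=(11,1,1,11) vs β=15 → FL=S FR=S RL=S RR=S


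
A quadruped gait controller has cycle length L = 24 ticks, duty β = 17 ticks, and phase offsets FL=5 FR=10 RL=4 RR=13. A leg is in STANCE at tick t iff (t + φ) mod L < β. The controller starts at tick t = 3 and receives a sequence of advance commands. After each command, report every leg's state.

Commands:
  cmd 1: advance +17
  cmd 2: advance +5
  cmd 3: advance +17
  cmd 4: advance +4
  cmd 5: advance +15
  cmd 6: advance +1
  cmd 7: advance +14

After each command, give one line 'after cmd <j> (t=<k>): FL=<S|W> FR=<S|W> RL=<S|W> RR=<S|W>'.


after cmd 1 (t=20): FL=S FR=S RL=S RR=S
after cmd 2 (t=25): FL=S FR=S RL=S RR=S
after cmd 3 (t=42): FL=W FR=S RL=W RR=S
after cmd 4 (t=46): FL=S FR=S RL=S RR=S
after cmd 5 (t=61): FL=W FR=W RL=W RR=S
after cmd 6 (t=62): FL=W FR=S RL=W RR=S
after cmd 7 (t=76): FL=S FR=S RL=S RR=W

start t=3: FL=S FR=S RL=S RR=S
cmd 1: advance +17 → t=20, phase=(1,6,0,9) → FL=S FR=S RL=S RR=S
cmd 2: advance +5 → t=25, phase=(6,11,5,14) → FL=S FR=S RL=S RR=S
cmd 3: advance +17 → t=42, phase=(23,4,22,7) → FL=W FR=S RL=W RR=S
cmd 4: advance +4 → t=46, phase=(3,8,2,11) → FL=S FR=S RL=S RR=S
cmd 5: advance +15 → t=61, phase=(18,23,17,2) → FL=W FR=W RL=W RR=S
cmd 6: advance +1 → t=62, phase=(19,0,18,3) → FL=W FR=S RL=W RR=S
cmd 7: advance +14 → t=76, phase=(9,14,8,17) → FL=S FR=S RL=S RR=W


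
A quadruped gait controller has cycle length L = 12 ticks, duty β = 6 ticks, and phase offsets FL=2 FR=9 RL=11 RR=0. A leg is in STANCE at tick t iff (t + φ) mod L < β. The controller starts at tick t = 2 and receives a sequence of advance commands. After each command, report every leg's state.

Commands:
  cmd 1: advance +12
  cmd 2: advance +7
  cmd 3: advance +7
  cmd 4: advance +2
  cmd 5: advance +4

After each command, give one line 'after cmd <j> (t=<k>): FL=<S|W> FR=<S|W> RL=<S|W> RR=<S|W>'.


after cmd 1 (t=14): FL=S FR=W RL=S RR=S
after cmd 2 (t=21): FL=W FR=W RL=W RR=W
after cmd 3 (t=28): FL=W FR=S RL=S RR=S
after cmd 4 (t=30): FL=W FR=S RL=S RR=W
after cmd 5 (t=34): FL=S FR=W RL=W RR=W

start t=2: FL=S FR=W RL=S RR=S
cmd 1: advance +12 → t=14, phase=(4,11,1,2) → FL=S FR=W RL=S RR=S
cmd 2: advance +7 → t=21, phase=(11,6,8,9) → FL=W FR=W RL=W RR=W
cmd 3: advance +7 → t=28, phase=(6,1,3,4) → FL=W FR=S RL=S RR=S
cmd 4: advance +2 → t=30, phase=(8,3,5,6) → FL=W FR=S RL=S RR=W
cmd 5: advance +4 → t=34, phase=(0,7,9,10) → FL=S FR=W RL=W RR=W


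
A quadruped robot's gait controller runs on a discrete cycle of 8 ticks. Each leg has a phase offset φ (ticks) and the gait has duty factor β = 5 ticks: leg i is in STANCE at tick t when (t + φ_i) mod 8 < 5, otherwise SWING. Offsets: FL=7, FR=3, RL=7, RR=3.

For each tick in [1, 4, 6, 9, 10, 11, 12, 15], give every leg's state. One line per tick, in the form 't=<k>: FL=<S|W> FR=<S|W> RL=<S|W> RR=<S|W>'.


t=1: FL=S FR=S RL=S RR=S
t=4: FL=S FR=W RL=S RR=W
t=6: FL=W FR=S RL=W RR=S
t=9: FL=S FR=S RL=S RR=S
t=10: FL=S FR=W RL=S RR=W
t=11: FL=S FR=W RL=S RR=W
t=12: FL=S FR=W RL=S RR=W
t=15: FL=W FR=S RL=W RR=S

t=1: phase=(0,4,0,4) vs β=5 → FL=S FR=S RL=S RR=S
t=4: phase=(3,7,3,7) vs β=5 → FL=S FR=W RL=S RR=W
t=6: phase=(5,1,5,1) vs β=5 → FL=W FR=S RL=W RR=S
t=9: phase=(0,4,0,4) vs β=5 → FL=S FR=S RL=S RR=S
t=10: phase=(1,5,1,5) vs β=5 → FL=S FR=W RL=S RR=W
t=11: phase=(2,6,2,6) vs β=5 → FL=S FR=W RL=S RR=W
t=12: phase=(3,7,3,7) vs β=5 → FL=S FR=W RL=S RR=W
t=15: phase=(6,2,6,2) vs β=5 → FL=W FR=S RL=W RR=S


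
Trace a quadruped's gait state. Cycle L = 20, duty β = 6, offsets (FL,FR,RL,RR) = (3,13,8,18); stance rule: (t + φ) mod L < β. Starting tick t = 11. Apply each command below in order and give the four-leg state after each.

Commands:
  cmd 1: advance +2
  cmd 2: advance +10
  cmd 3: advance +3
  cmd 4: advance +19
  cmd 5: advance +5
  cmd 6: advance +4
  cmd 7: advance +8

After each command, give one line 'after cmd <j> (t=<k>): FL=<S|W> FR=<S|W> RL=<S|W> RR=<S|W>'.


start t=11: FL=W FR=S RL=W RR=W
cmd 1: advance +2 → t=13, phase=(16,6,1,11) → FL=W FR=W RL=S RR=W
cmd 2: advance +10 → t=23, phase=(6,16,11,1) → FL=W FR=W RL=W RR=S
cmd 3: advance +3 → t=26, phase=(9,19,14,4) → FL=W FR=W RL=W RR=S
cmd 4: advance +19 → t=45, phase=(8,18,13,3) → FL=W FR=W RL=W RR=S
cmd 5: advance +5 → t=50, phase=(13,3,18,8) → FL=W FR=S RL=W RR=W
cmd 6: advance +4 → t=54, phase=(17,7,2,12) → FL=W FR=W RL=S RR=W
cmd 7: advance +8 → t=62, phase=(5,15,10,0) → FL=S FR=W RL=W RR=S

after cmd 1 (t=13): FL=W FR=W RL=S RR=W
after cmd 2 (t=23): FL=W FR=W RL=W RR=S
after cmd 3 (t=26): FL=W FR=W RL=W RR=S
after cmd 4 (t=45): FL=W FR=W RL=W RR=S
after cmd 5 (t=50): FL=W FR=S RL=W RR=W
after cmd 6 (t=54): FL=W FR=W RL=S RR=W
after cmd 7 (t=62): FL=S FR=W RL=W RR=S


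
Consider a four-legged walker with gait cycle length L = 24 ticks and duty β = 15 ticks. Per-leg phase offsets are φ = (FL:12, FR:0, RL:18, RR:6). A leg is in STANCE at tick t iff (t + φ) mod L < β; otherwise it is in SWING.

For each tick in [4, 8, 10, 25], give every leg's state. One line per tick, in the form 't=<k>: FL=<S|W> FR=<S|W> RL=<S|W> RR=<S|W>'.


t=4: FL=W FR=S RL=W RR=S
t=8: FL=W FR=S RL=S RR=S
t=10: FL=W FR=S RL=S RR=W
t=25: FL=S FR=S RL=W RR=S

t=4: phase=(16,4,22,10) vs β=15 → FL=W FR=S RL=W RR=S
t=8: phase=(20,8,2,14) vs β=15 → FL=W FR=S RL=S RR=S
t=10: phase=(22,10,4,16) vs β=15 → FL=W FR=S RL=S RR=W
t=25: phase=(13,1,19,7) vs β=15 → FL=S FR=S RL=W RR=S


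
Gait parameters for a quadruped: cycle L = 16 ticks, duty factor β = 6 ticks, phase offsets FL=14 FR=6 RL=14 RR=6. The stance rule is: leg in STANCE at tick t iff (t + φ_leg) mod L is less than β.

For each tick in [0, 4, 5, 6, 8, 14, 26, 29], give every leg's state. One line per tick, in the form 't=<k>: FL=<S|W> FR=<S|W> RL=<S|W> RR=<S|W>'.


t=0: phase=(14,6,14,6) vs β=6 → FL=W FR=W RL=W RR=W
t=4: phase=(2,10,2,10) vs β=6 → FL=S FR=W RL=S RR=W
t=5: phase=(3,11,3,11) vs β=6 → FL=S FR=W RL=S RR=W
t=6: phase=(4,12,4,12) vs β=6 → FL=S FR=W RL=S RR=W
t=8: phase=(6,14,6,14) vs β=6 → FL=W FR=W RL=W RR=W
t=14: phase=(12,4,12,4) vs β=6 → FL=W FR=S RL=W RR=S
t=26: phase=(8,0,8,0) vs β=6 → FL=W FR=S RL=W RR=S
t=29: phase=(11,3,11,3) vs β=6 → FL=W FR=S RL=W RR=S

t=0: FL=W FR=W RL=W RR=W
t=4: FL=S FR=W RL=S RR=W
t=5: FL=S FR=W RL=S RR=W
t=6: FL=S FR=W RL=S RR=W
t=8: FL=W FR=W RL=W RR=W
t=14: FL=W FR=S RL=W RR=S
t=26: FL=W FR=S RL=W RR=S
t=29: FL=W FR=S RL=W RR=S


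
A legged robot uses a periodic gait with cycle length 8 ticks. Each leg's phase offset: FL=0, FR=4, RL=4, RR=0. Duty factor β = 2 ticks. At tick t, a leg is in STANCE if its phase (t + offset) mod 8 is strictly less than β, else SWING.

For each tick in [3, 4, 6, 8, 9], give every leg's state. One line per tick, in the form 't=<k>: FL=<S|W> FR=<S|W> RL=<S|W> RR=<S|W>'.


t=3: phase=(3,7,7,3) vs β=2 → FL=W FR=W RL=W RR=W
t=4: phase=(4,0,0,4) vs β=2 → FL=W FR=S RL=S RR=W
t=6: phase=(6,2,2,6) vs β=2 → FL=W FR=W RL=W RR=W
t=8: phase=(0,4,4,0) vs β=2 → FL=S FR=W RL=W RR=S
t=9: phase=(1,5,5,1) vs β=2 → FL=S FR=W RL=W RR=S

t=3: FL=W FR=W RL=W RR=W
t=4: FL=W FR=S RL=S RR=W
t=6: FL=W FR=W RL=W RR=W
t=8: FL=S FR=W RL=W RR=S
t=9: FL=S FR=W RL=W RR=S


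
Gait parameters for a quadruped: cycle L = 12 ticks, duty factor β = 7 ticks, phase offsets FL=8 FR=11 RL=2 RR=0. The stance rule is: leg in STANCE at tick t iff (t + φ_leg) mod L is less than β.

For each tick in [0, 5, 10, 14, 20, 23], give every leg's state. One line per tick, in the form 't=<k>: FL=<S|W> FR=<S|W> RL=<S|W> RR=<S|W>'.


t=0: FL=W FR=W RL=S RR=S
t=5: FL=S FR=S RL=W RR=S
t=10: FL=S FR=W RL=S RR=W
t=14: FL=W FR=S RL=S RR=S
t=20: FL=S FR=W RL=W RR=W
t=23: FL=W FR=W RL=S RR=W

t=0: phase=(8,11,2,0) vs β=7 → FL=W FR=W RL=S RR=S
t=5: phase=(1,4,7,5) vs β=7 → FL=S FR=S RL=W RR=S
t=10: phase=(6,9,0,10) vs β=7 → FL=S FR=W RL=S RR=W
t=14: phase=(10,1,4,2) vs β=7 → FL=W FR=S RL=S RR=S
t=20: phase=(4,7,10,8) vs β=7 → FL=S FR=W RL=W RR=W
t=23: phase=(7,10,1,11) vs β=7 → FL=W FR=W RL=S RR=W


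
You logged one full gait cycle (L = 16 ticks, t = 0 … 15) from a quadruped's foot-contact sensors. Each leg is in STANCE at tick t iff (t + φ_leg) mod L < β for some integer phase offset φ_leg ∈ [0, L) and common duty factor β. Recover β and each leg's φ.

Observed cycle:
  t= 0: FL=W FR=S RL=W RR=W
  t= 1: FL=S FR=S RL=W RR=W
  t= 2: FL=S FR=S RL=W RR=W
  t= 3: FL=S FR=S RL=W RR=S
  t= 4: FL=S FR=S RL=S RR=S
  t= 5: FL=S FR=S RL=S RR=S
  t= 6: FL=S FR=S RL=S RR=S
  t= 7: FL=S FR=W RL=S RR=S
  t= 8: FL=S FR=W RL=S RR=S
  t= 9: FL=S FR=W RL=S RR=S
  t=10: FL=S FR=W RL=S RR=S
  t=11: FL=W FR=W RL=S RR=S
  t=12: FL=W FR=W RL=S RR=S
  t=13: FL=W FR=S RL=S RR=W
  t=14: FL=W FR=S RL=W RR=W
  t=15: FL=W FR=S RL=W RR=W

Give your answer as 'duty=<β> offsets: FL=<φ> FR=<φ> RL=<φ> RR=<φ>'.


duty β = stance ticks per leg = 10
FL: stance ticks = 10; W→S at t=1 → φ=15
FR: stance ticks = 10; W→S at t=13 → φ=3
RL: stance ticks = 10; W→S at t=4 → φ=12
RR: stance ticks = 10; W→S at t=3 → φ=13

duty=10 offsets: FL=15 FR=3 RL=12 RR=13


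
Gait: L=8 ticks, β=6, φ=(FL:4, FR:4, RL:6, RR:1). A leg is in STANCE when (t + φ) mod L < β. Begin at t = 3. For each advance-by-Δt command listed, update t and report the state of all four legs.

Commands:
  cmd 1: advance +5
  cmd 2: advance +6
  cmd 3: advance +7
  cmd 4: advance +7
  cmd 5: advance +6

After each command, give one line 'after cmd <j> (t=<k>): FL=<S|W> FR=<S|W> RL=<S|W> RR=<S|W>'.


start t=3: FL=W FR=W RL=S RR=S
cmd 1: advance +5 → t=8, phase=(4,4,6,1) → FL=S FR=S RL=W RR=S
cmd 2: advance +6 → t=14, phase=(2,2,4,7) → FL=S FR=S RL=S RR=W
cmd 3: advance +7 → t=21, phase=(1,1,3,6) → FL=S FR=S RL=S RR=W
cmd 4: advance +7 → t=28, phase=(0,0,2,5) → FL=S FR=S RL=S RR=S
cmd 5: advance +6 → t=34, phase=(6,6,0,3) → FL=W FR=W RL=S RR=S

after cmd 1 (t=8): FL=S FR=S RL=W RR=S
after cmd 2 (t=14): FL=S FR=S RL=S RR=W
after cmd 3 (t=21): FL=S FR=S RL=S RR=W
after cmd 4 (t=28): FL=S FR=S RL=S RR=S
after cmd 5 (t=34): FL=W FR=W RL=S RR=S


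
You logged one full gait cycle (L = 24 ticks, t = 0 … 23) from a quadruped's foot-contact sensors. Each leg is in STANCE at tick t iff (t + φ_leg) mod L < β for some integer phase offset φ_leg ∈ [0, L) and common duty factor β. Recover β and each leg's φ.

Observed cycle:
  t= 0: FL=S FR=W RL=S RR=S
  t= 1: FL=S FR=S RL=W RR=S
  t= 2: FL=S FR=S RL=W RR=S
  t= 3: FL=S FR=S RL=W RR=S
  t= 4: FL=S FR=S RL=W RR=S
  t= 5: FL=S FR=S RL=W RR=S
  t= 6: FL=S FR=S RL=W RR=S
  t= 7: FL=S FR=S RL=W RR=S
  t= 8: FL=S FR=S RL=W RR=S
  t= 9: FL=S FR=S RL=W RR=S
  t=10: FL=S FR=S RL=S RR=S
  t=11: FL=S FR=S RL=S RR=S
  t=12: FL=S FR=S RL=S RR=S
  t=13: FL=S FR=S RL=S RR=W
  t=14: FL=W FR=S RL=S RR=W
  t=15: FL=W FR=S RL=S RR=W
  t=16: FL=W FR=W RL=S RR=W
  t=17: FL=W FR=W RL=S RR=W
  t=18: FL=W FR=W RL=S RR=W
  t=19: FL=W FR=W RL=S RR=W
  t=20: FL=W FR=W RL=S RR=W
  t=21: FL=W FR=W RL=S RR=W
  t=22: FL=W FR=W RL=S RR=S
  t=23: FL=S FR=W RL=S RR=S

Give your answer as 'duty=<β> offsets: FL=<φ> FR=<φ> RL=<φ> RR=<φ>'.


duty β = stance ticks per leg = 15
FL: stance ticks = 15; W→S at t=23 → φ=1
FR: stance ticks = 15; W→S at t=1 → φ=23
RL: stance ticks = 15; W→S at t=10 → φ=14
RR: stance ticks = 15; W→S at t=22 → φ=2

duty=15 offsets: FL=1 FR=23 RL=14 RR=2


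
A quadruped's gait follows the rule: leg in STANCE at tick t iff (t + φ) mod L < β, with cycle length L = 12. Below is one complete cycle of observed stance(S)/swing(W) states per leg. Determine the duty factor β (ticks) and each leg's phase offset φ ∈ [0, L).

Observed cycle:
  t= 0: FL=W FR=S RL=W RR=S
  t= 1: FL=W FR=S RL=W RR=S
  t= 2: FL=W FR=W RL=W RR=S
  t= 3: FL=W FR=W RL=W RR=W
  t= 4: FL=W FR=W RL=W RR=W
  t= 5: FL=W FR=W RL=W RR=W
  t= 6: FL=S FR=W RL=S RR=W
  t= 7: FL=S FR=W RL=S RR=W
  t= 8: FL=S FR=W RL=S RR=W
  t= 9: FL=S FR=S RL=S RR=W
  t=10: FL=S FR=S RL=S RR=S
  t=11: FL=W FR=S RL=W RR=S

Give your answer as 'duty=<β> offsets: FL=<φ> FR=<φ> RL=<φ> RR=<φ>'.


duty β = stance ticks per leg = 5
FL: stance ticks = 5; W→S at t=6 → φ=6
FR: stance ticks = 5; W→S at t=9 → φ=3
RL: stance ticks = 5; W→S at t=6 → φ=6
RR: stance ticks = 5; W→S at t=10 → φ=2

duty=5 offsets: FL=6 FR=3 RL=6 RR=2


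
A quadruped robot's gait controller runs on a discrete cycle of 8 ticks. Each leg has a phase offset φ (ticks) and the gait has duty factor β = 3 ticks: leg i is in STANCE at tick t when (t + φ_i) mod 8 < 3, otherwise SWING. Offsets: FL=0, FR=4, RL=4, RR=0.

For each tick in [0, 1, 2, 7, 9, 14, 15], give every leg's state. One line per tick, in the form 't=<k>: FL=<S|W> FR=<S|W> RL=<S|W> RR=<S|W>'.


t=0: FL=S FR=W RL=W RR=S
t=1: FL=S FR=W RL=W RR=S
t=2: FL=S FR=W RL=W RR=S
t=7: FL=W FR=W RL=W RR=W
t=9: FL=S FR=W RL=W RR=S
t=14: FL=W FR=S RL=S RR=W
t=15: FL=W FR=W RL=W RR=W

t=0: phase=(0,4,4,0) vs β=3 → FL=S FR=W RL=W RR=S
t=1: phase=(1,5,5,1) vs β=3 → FL=S FR=W RL=W RR=S
t=2: phase=(2,6,6,2) vs β=3 → FL=S FR=W RL=W RR=S
t=7: phase=(7,3,3,7) vs β=3 → FL=W FR=W RL=W RR=W
t=9: phase=(1,5,5,1) vs β=3 → FL=S FR=W RL=W RR=S
t=14: phase=(6,2,2,6) vs β=3 → FL=W FR=S RL=S RR=W
t=15: phase=(7,3,3,7) vs β=3 → FL=W FR=W RL=W RR=W


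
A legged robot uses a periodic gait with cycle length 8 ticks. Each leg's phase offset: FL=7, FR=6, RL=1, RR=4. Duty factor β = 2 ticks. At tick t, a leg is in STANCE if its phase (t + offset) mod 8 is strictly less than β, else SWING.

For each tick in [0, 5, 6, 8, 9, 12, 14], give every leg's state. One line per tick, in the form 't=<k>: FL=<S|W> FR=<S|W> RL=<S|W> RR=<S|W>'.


t=0: FL=W FR=W RL=S RR=W
t=5: FL=W FR=W RL=W RR=S
t=6: FL=W FR=W RL=W RR=W
t=8: FL=W FR=W RL=S RR=W
t=9: FL=S FR=W RL=W RR=W
t=12: FL=W FR=W RL=W RR=S
t=14: FL=W FR=W RL=W RR=W

t=0: phase=(7,6,1,4) vs β=2 → FL=W FR=W RL=S RR=W
t=5: phase=(4,3,6,1) vs β=2 → FL=W FR=W RL=W RR=S
t=6: phase=(5,4,7,2) vs β=2 → FL=W FR=W RL=W RR=W
t=8: phase=(7,6,1,4) vs β=2 → FL=W FR=W RL=S RR=W
t=9: phase=(0,7,2,5) vs β=2 → FL=S FR=W RL=W RR=W
t=12: phase=(3,2,5,0) vs β=2 → FL=W FR=W RL=W RR=S
t=14: phase=(5,4,7,2) vs β=2 → FL=W FR=W RL=W RR=W


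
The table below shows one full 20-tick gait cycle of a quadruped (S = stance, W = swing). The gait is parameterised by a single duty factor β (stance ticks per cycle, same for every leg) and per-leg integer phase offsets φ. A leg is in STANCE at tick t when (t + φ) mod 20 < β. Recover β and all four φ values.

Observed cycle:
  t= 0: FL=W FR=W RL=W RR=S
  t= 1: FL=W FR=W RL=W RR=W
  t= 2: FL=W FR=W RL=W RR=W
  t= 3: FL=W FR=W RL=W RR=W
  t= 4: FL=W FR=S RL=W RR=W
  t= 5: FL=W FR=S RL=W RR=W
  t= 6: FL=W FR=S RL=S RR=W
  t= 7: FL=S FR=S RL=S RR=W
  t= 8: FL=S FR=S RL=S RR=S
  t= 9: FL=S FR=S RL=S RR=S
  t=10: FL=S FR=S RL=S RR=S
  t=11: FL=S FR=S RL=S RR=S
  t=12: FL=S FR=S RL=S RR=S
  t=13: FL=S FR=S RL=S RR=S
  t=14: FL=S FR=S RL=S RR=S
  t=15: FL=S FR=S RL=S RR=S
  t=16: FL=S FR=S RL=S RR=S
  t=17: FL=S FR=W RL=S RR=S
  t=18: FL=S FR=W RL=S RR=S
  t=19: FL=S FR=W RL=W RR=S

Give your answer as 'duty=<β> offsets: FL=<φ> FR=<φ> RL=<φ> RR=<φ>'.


duty β = stance ticks per leg = 13
FL: stance ticks = 13; W→S at t=7 → φ=13
FR: stance ticks = 13; W→S at t=4 → φ=16
RL: stance ticks = 13; W→S at t=6 → φ=14
RR: stance ticks = 13; W→S at t=8 → φ=12

duty=13 offsets: FL=13 FR=16 RL=14 RR=12


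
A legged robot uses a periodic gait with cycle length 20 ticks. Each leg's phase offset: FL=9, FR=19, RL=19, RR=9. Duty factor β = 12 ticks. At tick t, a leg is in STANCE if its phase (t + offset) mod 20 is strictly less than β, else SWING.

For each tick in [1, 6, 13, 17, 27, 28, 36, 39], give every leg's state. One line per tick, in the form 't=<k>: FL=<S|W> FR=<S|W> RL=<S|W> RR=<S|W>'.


t=1: FL=S FR=S RL=S RR=S
t=6: FL=W FR=S RL=S RR=W
t=13: FL=S FR=W RL=W RR=S
t=17: FL=S FR=W RL=W RR=S
t=27: FL=W FR=S RL=S RR=W
t=28: FL=W FR=S RL=S RR=W
t=36: FL=S FR=W RL=W RR=S
t=39: FL=S FR=W RL=W RR=S

t=1: phase=(10,0,0,10) vs β=12 → FL=S FR=S RL=S RR=S
t=6: phase=(15,5,5,15) vs β=12 → FL=W FR=S RL=S RR=W
t=13: phase=(2,12,12,2) vs β=12 → FL=S FR=W RL=W RR=S
t=17: phase=(6,16,16,6) vs β=12 → FL=S FR=W RL=W RR=S
t=27: phase=(16,6,6,16) vs β=12 → FL=W FR=S RL=S RR=W
t=28: phase=(17,7,7,17) vs β=12 → FL=W FR=S RL=S RR=W
t=36: phase=(5,15,15,5) vs β=12 → FL=S FR=W RL=W RR=S
t=39: phase=(8,18,18,8) vs β=12 → FL=S FR=W RL=W RR=S


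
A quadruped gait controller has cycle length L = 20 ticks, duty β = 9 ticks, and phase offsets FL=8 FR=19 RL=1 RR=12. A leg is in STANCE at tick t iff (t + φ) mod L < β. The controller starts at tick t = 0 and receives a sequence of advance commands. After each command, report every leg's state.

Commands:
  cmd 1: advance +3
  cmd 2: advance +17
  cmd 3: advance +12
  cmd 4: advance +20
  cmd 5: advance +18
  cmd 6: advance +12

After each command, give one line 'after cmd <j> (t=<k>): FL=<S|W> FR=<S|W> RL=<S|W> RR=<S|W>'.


start t=0: FL=S FR=W RL=S RR=W
cmd 1: advance +3 → t=3, phase=(11,2,4,15) → FL=W FR=S RL=S RR=W
cmd 2: advance +17 → t=20, phase=(8,19,1,12) → FL=S FR=W RL=S RR=W
cmd 3: advance +12 → t=32, phase=(0,11,13,4) → FL=S FR=W RL=W RR=S
cmd 4: advance +20 → t=52, phase=(0,11,13,4) → FL=S FR=W RL=W RR=S
cmd 5: advance +18 → t=70, phase=(18,9,11,2) → FL=W FR=W RL=W RR=S
cmd 6: advance +12 → t=82, phase=(10,1,3,14) → FL=W FR=S RL=S RR=W

after cmd 1 (t=3): FL=W FR=S RL=S RR=W
after cmd 2 (t=20): FL=S FR=W RL=S RR=W
after cmd 3 (t=32): FL=S FR=W RL=W RR=S
after cmd 4 (t=52): FL=S FR=W RL=W RR=S
after cmd 5 (t=70): FL=W FR=W RL=W RR=S
after cmd 6 (t=82): FL=W FR=S RL=S RR=W


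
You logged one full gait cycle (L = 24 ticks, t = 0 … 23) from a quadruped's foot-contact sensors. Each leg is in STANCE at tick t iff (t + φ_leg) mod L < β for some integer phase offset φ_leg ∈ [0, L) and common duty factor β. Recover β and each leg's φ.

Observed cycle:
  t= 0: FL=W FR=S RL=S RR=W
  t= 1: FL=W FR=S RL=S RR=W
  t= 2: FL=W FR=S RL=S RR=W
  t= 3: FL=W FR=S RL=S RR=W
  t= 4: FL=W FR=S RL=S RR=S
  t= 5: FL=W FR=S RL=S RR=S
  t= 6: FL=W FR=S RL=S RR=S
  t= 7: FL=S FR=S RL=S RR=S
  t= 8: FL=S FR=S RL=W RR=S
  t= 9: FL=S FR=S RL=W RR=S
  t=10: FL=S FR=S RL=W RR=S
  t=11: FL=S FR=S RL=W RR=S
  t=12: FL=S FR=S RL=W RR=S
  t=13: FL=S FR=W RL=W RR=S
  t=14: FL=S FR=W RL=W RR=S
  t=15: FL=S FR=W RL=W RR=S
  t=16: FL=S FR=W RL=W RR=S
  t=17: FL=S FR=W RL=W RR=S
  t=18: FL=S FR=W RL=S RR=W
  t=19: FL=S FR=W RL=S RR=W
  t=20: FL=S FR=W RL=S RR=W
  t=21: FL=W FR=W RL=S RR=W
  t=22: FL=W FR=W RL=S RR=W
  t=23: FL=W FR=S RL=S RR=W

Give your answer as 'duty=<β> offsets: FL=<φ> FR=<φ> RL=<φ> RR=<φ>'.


duty β = stance ticks per leg = 14
FL: stance ticks = 14; W→S at t=7 → φ=17
FR: stance ticks = 14; W→S at t=23 → φ=1
RL: stance ticks = 14; W→S at t=18 → φ=6
RR: stance ticks = 14; W→S at t=4 → φ=20

duty=14 offsets: FL=17 FR=1 RL=6 RR=20
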